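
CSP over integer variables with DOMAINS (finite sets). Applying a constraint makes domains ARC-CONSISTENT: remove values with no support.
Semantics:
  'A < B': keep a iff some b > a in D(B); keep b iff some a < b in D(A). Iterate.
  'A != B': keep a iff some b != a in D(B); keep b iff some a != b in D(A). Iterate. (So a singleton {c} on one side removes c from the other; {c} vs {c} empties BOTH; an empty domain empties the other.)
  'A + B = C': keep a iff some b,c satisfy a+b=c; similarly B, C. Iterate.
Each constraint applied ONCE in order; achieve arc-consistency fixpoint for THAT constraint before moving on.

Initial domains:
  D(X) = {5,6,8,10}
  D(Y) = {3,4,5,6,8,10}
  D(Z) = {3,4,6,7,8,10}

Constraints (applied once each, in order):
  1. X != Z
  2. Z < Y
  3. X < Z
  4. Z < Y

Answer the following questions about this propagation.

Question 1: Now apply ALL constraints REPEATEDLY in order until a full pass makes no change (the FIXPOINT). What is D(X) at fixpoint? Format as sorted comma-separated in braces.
pass 0 (initial): D(X)={5,6,8,10}
pass 1: X {5,6,8,10}->{5,6}; Y {3,4,5,6,8,10}->{8,10}; Z {3,4,6,7,8,10}->{6,7,8}
pass 2: no change
Fixpoint after 2 passes: D(X) = {5,6}

Answer: {5,6}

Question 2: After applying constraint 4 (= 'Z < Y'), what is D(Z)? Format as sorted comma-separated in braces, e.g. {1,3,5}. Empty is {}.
Answer: {6,7,8}

Derivation:
Constraint 1 (X != Z) on D(X)={5,6,8,10} D(Z)={3,4,6,7,8,10}: no change
Constraint 2 (Z < Y) on D(Z)={3,4,6,7,8,10} D(Y)={3,4,5,6,8,10}: Z {3,4,6,7,8,10}->{3,4,6,7,8}; Y {3,4,5,6,8,10}->{4,5,6,8,10}
Constraint 3 (X < Z) on D(X)={5,6,8,10} D(Z)={3,4,6,7,8}: X {5,6,8,10}->{5,6}; Z {3,4,6,7,8}->{6,7,8}
Constraint 4 (Z < Y) on D(Z)={6,7,8} D(Y)={4,5,6,8,10}: Y {4,5,6,8,10}->{8,10}
So after constraint 4: D(Z) = {6,7,8}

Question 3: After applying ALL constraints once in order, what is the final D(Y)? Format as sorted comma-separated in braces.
Answer: {8,10}

Derivation:
Constraint 1 (X != Z) on D(X)={5,6,8,10} D(Z)={3,4,6,7,8,10}: no change
Constraint 2 (Z < Y) on D(Z)={3,4,6,7,8,10} D(Y)={3,4,5,6,8,10}: Z {3,4,6,7,8,10}->{3,4,6,7,8}; Y {3,4,5,6,8,10}->{4,5,6,8,10}
Constraint 3 (X < Z) on D(X)={5,6,8,10} D(Z)={3,4,6,7,8}: X {5,6,8,10}->{5,6}; Z {3,4,6,7,8}->{6,7,8}
Constraint 4 (Z < Y) on D(Z)={6,7,8} D(Y)={4,5,6,8,10}: Y {4,5,6,8,10}->{8,10}
So after all 4 constraints: D(Y) = {8,10}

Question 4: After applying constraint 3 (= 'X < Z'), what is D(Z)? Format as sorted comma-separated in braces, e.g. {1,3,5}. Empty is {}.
Answer: {6,7,8}

Derivation:
Constraint 1 (X != Z) on D(X)={5,6,8,10} D(Z)={3,4,6,7,8,10}: no change
Constraint 2 (Z < Y) on D(Z)={3,4,6,7,8,10} D(Y)={3,4,5,6,8,10}: Z {3,4,6,7,8,10}->{3,4,6,7,8}; Y {3,4,5,6,8,10}->{4,5,6,8,10}
Constraint 3 (X < Z) on D(X)={5,6,8,10} D(Z)={3,4,6,7,8}: X {5,6,8,10}->{5,6}; Z {3,4,6,7,8}->{6,7,8}
So after constraint 3: D(Z) = {6,7,8}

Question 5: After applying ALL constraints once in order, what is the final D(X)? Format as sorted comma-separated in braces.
Answer: {5,6}

Derivation:
Constraint 1 (X != Z) on D(X)={5,6,8,10} D(Z)={3,4,6,7,8,10}: no change
Constraint 2 (Z < Y) on D(Z)={3,4,6,7,8,10} D(Y)={3,4,5,6,8,10}: Z {3,4,6,7,8,10}->{3,4,6,7,8}; Y {3,4,5,6,8,10}->{4,5,6,8,10}
Constraint 3 (X < Z) on D(X)={5,6,8,10} D(Z)={3,4,6,7,8}: X {5,6,8,10}->{5,6}; Z {3,4,6,7,8}->{6,7,8}
Constraint 4 (Z < Y) on D(Z)={6,7,8} D(Y)={4,5,6,8,10}: Y {4,5,6,8,10}->{8,10}
So after all 4 constraints: D(X) = {5,6}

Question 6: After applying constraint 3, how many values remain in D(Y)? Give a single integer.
Constraint 1 (X != Z) on D(X)={5,6,8,10} D(Z)={3,4,6,7,8,10}: no change
Constraint 2 (Z < Y) on D(Z)={3,4,6,7,8,10} D(Y)={3,4,5,6,8,10}: Z {3,4,6,7,8,10}->{3,4,6,7,8}; Y {3,4,5,6,8,10}->{4,5,6,8,10}
Constraint 3 (X < Z) on D(X)={5,6,8,10} D(Z)={3,4,6,7,8}: X {5,6,8,10}->{5,6}; Z {3,4,6,7,8}->{6,7,8}
So after constraint 3: D(Y)={4,5,6,8,10}, size = 5

Answer: 5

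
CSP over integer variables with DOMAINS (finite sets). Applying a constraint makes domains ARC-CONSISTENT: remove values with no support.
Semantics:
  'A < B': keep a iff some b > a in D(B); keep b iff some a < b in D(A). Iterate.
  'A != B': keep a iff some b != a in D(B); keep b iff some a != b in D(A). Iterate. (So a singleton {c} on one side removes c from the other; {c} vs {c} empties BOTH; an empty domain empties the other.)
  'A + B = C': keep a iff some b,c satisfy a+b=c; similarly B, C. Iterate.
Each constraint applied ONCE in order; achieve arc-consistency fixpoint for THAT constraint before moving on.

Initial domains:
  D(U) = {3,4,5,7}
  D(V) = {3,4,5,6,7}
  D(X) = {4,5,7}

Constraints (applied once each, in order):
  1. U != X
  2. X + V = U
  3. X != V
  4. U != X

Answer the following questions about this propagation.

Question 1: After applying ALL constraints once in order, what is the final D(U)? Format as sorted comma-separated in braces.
Answer: {7}

Derivation:
Constraint 1 (U != X) on D(U)={3,4,5,7} D(X)={4,5,7}: no change
Constraint 2 (X + V = U) on D(X)={4,5,7} D(V)={3,4,5,6,7} D(U)={3,4,5,7}: X {4,5,7}->{4}; V {3,4,5,6,7}->{3}; U {3,4,5,7}->{7}
Constraint 3 (X != V) on D(X)={4} D(V)={3}: no change
Constraint 4 (U != X) on D(U)={7} D(X)={4}: no change
So after all 4 constraints: D(U) = {7}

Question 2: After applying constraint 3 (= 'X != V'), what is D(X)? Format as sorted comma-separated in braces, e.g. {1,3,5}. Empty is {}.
Answer: {4}

Derivation:
Constraint 1 (U != X) on D(U)={3,4,5,7} D(X)={4,5,7}: no change
Constraint 2 (X + V = U) on D(X)={4,5,7} D(V)={3,4,5,6,7} D(U)={3,4,5,7}: X {4,5,7}->{4}; V {3,4,5,6,7}->{3}; U {3,4,5,7}->{7}
Constraint 3 (X != V) on D(X)={4} D(V)={3}: no change
So after constraint 3: D(X) = {4}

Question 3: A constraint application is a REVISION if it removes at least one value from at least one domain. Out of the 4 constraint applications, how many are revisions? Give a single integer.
Constraint 1 (U != X) on D(U)={3,4,5,7} D(X)={4,5,7}: no change => not a revision
Constraint 2 (X + V = U) on D(X)={4,5,7} D(V)={3,4,5,6,7} D(U)={3,4,5,7}: X {4,5,7}->{4}; V {3,4,5,6,7}->{3}; U {3,4,5,7}->{7} => REVISION
Constraint 3 (X != V) on D(X)={4} D(V)={3}: no change => not a revision
Constraint 4 (U != X) on D(U)={7} D(X)={4}: no change => not a revision
Total revisions = 1

Answer: 1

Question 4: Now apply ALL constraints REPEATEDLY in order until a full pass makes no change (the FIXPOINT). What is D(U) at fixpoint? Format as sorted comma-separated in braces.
Answer: {7}

Derivation:
pass 0 (initial): D(U)={3,4,5,7}
pass 1: U {3,4,5,7}->{7}; V {3,4,5,6,7}->{3}; X {4,5,7}->{4}
pass 2: no change
Fixpoint after 2 passes: D(U) = {7}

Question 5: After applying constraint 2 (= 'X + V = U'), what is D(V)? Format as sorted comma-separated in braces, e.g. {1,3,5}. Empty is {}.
Answer: {3}

Derivation:
Constraint 1 (U != X) on D(U)={3,4,5,7} D(X)={4,5,7}: no change
Constraint 2 (X + V = U) on D(X)={4,5,7} D(V)={3,4,5,6,7} D(U)={3,4,5,7}: X {4,5,7}->{4}; V {3,4,5,6,7}->{3}; U {3,4,5,7}->{7}
So after constraint 2: D(V) = {3}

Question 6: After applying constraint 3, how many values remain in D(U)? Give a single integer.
Answer: 1

Derivation:
Constraint 1 (U != X) on D(U)={3,4,5,7} D(X)={4,5,7}: no change
Constraint 2 (X + V = U) on D(X)={4,5,7} D(V)={3,4,5,6,7} D(U)={3,4,5,7}: X {4,5,7}->{4}; V {3,4,5,6,7}->{3}; U {3,4,5,7}->{7}
Constraint 3 (X != V) on D(X)={4} D(V)={3}: no change
So after constraint 3: D(U)={7}, size = 1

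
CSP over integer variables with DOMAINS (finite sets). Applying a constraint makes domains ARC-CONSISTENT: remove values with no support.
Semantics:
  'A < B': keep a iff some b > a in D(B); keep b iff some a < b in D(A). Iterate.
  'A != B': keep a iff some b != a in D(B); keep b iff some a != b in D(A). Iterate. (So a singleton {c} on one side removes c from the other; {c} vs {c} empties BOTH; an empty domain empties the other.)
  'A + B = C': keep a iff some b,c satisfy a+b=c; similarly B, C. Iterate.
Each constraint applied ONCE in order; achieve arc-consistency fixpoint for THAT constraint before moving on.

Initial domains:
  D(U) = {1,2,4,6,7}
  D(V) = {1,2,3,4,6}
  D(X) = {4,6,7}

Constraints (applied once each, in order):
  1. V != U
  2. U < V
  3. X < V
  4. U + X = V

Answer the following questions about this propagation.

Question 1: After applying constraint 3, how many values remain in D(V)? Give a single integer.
Answer: 1

Derivation:
Constraint 1 (V != U) on D(V)={1,2,3,4,6} D(U)={1,2,4,6,7}: no change
Constraint 2 (U < V) on D(U)={1,2,4,6,7} D(V)={1,2,3,4,6}: U {1,2,4,6,7}->{1,2,4}; V {1,2,3,4,6}->{2,3,4,6}
Constraint 3 (X < V) on D(X)={4,6,7} D(V)={2,3,4,6}: X {4,6,7}->{4}; V {2,3,4,6}->{6}
So after constraint 3: D(V)={6}, size = 1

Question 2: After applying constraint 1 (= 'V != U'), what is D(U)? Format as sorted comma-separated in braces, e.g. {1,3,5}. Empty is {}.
Constraint 1 (V != U) on D(V)={1,2,3,4,6} D(U)={1,2,4,6,7}: no change
So after constraint 1: D(U) = {1,2,4,6,7}

Answer: {1,2,4,6,7}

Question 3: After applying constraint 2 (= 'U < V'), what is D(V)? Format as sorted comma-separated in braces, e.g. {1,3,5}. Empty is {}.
Constraint 1 (V != U) on D(V)={1,2,3,4,6} D(U)={1,2,4,6,7}: no change
Constraint 2 (U < V) on D(U)={1,2,4,6,7} D(V)={1,2,3,4,6}: U {1,2,4,6,7}->{1,2,4}; V {1,2,3,4,6}->{2,3,4,6}
So after constraint 2: D(V) = {2,3,4,6}

Answer: {2,3,4,6}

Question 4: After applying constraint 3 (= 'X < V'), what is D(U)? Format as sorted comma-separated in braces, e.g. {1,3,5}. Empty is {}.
Constraint 1 (V != U) on D(V)={1,2,3,4,6} D(U)={1,2,4,6,7}: no change
Constraint 2 (U < V) on D(U)={1,2,4,6,7} D(V)={1,2,3,4,6}: U {1,2,4,6,7}->{1,2,4}; V {1,2,3,4,6}->{2,3,4,6}
Constraint 3 (X < V) on D(X)={4,6,7} D(V)={2,3,4,6}: X {4,6,7}->{4}; V {2,3,4,6}->{6}
So after constraint 3: D(U) = {1,2,4}

Answer: {1,2,4}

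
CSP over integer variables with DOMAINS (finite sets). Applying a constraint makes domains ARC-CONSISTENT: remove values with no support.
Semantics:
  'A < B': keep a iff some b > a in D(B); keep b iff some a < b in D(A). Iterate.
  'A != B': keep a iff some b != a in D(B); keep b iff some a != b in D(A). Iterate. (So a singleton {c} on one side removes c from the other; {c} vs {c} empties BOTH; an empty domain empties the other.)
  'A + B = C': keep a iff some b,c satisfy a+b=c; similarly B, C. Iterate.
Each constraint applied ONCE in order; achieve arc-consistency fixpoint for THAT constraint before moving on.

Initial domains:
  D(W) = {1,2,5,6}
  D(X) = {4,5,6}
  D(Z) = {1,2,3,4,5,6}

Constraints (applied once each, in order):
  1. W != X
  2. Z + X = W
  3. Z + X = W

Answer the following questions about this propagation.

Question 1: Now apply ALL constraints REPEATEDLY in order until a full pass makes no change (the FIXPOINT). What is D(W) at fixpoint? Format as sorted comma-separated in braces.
pass 0 (initial): D(W)={1,2,5,6}
pass 1: W {1,2,5,6}->{5,6}; X {4,5,6}->{4,5}; Z {1,2,3,4,5,6}->{1,2}
pass 2: no change
Fixpoint after 2 passes: D(W) = {5,6}

Answer: {5,6}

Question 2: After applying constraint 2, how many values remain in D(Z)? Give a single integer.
Answer: 2

Derivation:
Constraint 1 (W != X) on D(W)={1,2,5,6} D(X)={4,5,6}: no change
Constraint 2 (Z + X = W) on D(Z)={1,2,3,4,5,6} D(X)={4,5,6} D(W)={1,2,5,6}: Z {1,2,3,4,5,6}->{1,2}; X {4,5,6}->{4,5}; W {1,2,5,6}->{5,6}
So after constraint 2: D(Z)={1,2}, size = 2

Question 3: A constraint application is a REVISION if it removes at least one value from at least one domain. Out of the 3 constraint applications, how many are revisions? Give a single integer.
Answer: 1

Derivation:
Constraint 1 (W != X) on D(W)={1,2,5,6} D(X)={4,5,6}: no change => not a revision
Constraint 2 (Z + X = W) on D(Z)={1,2,3,4,5,6} D(X)={4,5,6} D(W)={1,2,5,6}: Z {1,2,3,4,5,6}->{1,2}; X {4,5,6}->{4,5}; W {1,2,5,6}->{5,6} => REVISION
Constraint 3 (Z + X = W) on D(Z)={1,2} D(X)={4,5} D(W)={5,6}: no change => not a revision
Total revisions = 1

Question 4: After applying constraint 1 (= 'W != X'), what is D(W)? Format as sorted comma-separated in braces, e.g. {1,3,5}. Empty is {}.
Answer: {1,2,5,6}

Derivation:
Constraint 1 (W != X) on D(W)={1,2,5,6} D(X)={4,5,6}: no change
So after constraint 1: D(W) = {1,2,5,6}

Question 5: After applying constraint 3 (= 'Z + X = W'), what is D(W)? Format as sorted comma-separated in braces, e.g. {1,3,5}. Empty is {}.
Constraint 1 (W != X) on D(W)={1,2,5,6} D(X)={4,5,6}: no change
Constraint 2 (Z + X = W) on D(Z)={1,2,3,4,5,6} D(X)={4,5,6} D(W)={1,2,5,6}: Z {1,2,3,4,5,6}->{1,2}; X {4,5,6}->{4,5}; W {1,2,5,6}->{5,6}
Constraint 3 (Z + X = W) on D(Z)={1,2} D(X)={4,5} D(W)={5,6}: no change
So after constraint 3: D(W) = {5,6}

Answer: {5,6}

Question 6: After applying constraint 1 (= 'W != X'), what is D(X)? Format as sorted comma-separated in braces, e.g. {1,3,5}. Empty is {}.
Constraint 1 (W != X) on D(W)={1,2,5,6} D(X)={4,5,6}: no change
So after constraint 1: D(X) = {4,5,6}

Answer: {4,5,6}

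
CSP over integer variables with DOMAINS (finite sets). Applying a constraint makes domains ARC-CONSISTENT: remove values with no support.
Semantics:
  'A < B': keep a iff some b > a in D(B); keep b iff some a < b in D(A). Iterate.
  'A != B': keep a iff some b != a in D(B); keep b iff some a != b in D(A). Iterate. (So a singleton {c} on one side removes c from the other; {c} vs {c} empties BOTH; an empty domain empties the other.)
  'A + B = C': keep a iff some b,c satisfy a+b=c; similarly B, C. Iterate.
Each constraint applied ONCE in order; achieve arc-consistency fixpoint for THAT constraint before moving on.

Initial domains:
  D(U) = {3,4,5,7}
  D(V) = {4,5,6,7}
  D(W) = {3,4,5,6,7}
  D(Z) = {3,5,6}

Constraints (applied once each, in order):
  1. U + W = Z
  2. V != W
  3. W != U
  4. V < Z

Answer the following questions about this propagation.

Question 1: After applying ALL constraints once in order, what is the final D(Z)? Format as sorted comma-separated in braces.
Answer: {6}

Derivation:
Constraint 1 (U + W = Z) on D(U)={3,4,5,7} D(W)={3,4,5,6,7} D(Z)={3,5,6}: U {3,4,5,7}->{3}; W {3,4,5,6,7}->{3}; Z {3,5,6}->{6}
Constraint 2 (V != W) on D(V)={4,5,6,7} D(W)={3}: no change
Constraint 3 (W != U) on D(W)={3} D(U)={3}: W {3}->{}; U {3}->{}
Constraint 4 (V < Z) on D(V)={4,5,6,7} D(Z)={6}: V {4,5,6,7}->{4,5}
So after all 4 constraints: D(Z) = {6}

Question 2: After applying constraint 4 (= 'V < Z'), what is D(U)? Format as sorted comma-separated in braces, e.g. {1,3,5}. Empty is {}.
Constraint 1 (U + W = Z) on D(U)={3,4,5,7} D(W)={3,4,5,6,7} D(Z)={3,5,6}: U {3,4,5,7}->{3}; W {3,4,5,6,7}->{3}; Z {3,5,6}->{6}
Constraint 2 (V != W) on D(V)={4,5,6,7} D(W)={3}: no change
Constraint 3 (W != U) on D(W)={3} D(U)={3}: W {3}->{}; U {3}->{}
Constraint 4 (V < Z) on D(V)={4,5,6,7} D(Z)={6}: V {4,5,6,7}->{4,5}
So after constraint 4: D(U) = {}

Answer: {}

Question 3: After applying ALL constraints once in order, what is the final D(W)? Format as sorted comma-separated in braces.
Constraint 1 (U + W = Z) on D(U)={3,4,5,7} D(W)={3,4,5,6,7} D(Z)={3,5,6}: U {3,4,5,7}->{3}; W {3,4,5,6,7}->{3}; Z {3,5,6}->{6}
Constraint 2 (V != W) on D(V)={4,5,6,7} D(W)={3}: no change
Constraint 3 (W != U) on D(W)={3} D(U)={3}: W {3}->{}; U {3}->{}
Constraint 4 (V < Z) on D(V)={4,5,6,7} D(Z)={6}: V {4,5,6,7}->{4,5}
So after all 4 constraints: D(W) = {}

Answer: {}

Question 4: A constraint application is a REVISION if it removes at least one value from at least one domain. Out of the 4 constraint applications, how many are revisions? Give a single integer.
Constraint 1 (U + W = Z) on D(U)={3,4,5,7} D(W)={3,4,5,6,7} D(Z)={3,5,6}: U {3,4,5,7}->{3}; W {3,4,5,6,7}->{3}; Z {3,5,6}->{6} => REVISION
Constraint 2 (V != W) on D(V)={4,5,6,7} D(W)={3}: no change => not a revision
Constraint 3 (W != U) on D(W)={3} D(U)={3}: W {3}->{}; U {3}->{} => REVISION
Constraint 4 (V < Z) on D(V)={4,5,6,7} D(Z)={6}: V {4,5,6,7}->{4,5} => REVISION
Total revisions = 3

Answer: 3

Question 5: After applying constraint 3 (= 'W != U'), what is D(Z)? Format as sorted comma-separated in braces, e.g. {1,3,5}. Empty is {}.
Constraint 1 (U + W = Z) on D(U)={3,4,5,7} D(W)={3,4,5,6,7} D(Z)={3,5,6}: U {3,4,5,7}->{3}; W {3,4,5,6,7}->{3}; Z {3,5,6}->{6}
Constraint 2 (V != W) on D(V)={4,5,6,7} D(W)={3}: no change
Constraint 3 (W != U) on D(W)={3} D(U)={3}: W {3}->{}; U {3}->{}
So after constraint 3: D(Z) = {6}

Answer: {6}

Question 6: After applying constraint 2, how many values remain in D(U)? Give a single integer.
Constraint 1 (U + W = Z) on D(U)={3,4,5,7} D(W)={3,4,5,6,7} D(Z)={3,5,6}: U {3,4,5,7}->{3}; W {3,4,5,6,7}->{3}; Z {3,5,6}->{6}
Constraint 2 (V != W) on D(V)={4,5,6,7} D(W)={3}: no change
So after constraint 2: D(U)={3}, size = 1

Answer: 1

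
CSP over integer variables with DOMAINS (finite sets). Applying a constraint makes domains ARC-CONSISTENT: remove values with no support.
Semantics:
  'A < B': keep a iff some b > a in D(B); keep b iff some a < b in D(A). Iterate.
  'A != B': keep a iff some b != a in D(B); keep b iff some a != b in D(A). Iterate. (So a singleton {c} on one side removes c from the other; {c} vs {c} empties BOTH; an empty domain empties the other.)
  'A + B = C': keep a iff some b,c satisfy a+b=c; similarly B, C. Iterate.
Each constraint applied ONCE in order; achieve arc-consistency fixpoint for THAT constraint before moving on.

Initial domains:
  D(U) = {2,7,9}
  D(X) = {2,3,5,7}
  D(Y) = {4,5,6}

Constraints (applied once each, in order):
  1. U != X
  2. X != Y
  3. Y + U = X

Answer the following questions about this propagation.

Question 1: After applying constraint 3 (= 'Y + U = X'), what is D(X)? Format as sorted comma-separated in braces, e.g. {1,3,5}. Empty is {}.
Answer: {7}

Derivation:
Constraint 1 (U != X) on D(U)={2,7,9} D(X)={2,3,5,7}: no change
Constraint 2 (X != Y) on D(X)={2,3,5,7} D(Y)={4,5,6}: no change
Constraint 3 (Y + U = X) on D(Y)={4,5,6} D(U)={2,7,9} D(X)={2,3,5,7}: Y {4,5,6}->{5}; U {2,7,9}->{2}; X {2,3,5,7}->{7}
So after constraint 3: D(X) = {7}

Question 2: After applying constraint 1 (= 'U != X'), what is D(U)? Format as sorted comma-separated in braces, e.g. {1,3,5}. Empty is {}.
Answer: {2,7,9}

Derivation:
Constraint 1 (U != X) on D(U)={2,7,9} D(X)={2,3,5,7}: no change
So after constraint 1: D(U) = {2,7,9}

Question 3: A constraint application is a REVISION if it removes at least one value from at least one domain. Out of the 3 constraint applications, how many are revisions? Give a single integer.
Constraint 1 (U != X) on D(U)={2,7,9} D(X)={2,3,5,7}: no change => not a revision
Constraint 2 (X != Y) on D(X)={2,3,5,7} D(Y)={4,5,6}: no change => not a revision
Constraint 3 (Y + U = X) on D(Y)={4,5,6} D(U)={2,7,9} D(X)={2,3,5,7}: Y {4,5,6}->{5}; U {2,7,9}->{2}; X {2,3,5,7}->{7} => REVISION
Total revisions = 1

Answer: 1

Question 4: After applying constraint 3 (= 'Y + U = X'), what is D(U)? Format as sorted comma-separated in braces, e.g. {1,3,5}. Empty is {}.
Answer: {2}

Derivation:
Constraint 1 (U != X) on D(U)={2,7,9} D(X)={2,3,5,7}: no change
Constraint 2 (X != Y) on D(X)={2,3,5,7} D(Y)={4,5,6}: no change
Constraint 3 (Y + U = X) on D(Y)={4,5,6} D(U)={2,7,9} D(X)={2,3,5,7}: Y {4,5,6}->{5}; U {2,7,9}->{2}; X {2,3,5,7}->{7}
So after constraint 3: D(U) = {2}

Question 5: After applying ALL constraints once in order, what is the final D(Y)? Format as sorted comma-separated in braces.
Answer: {5}

Derivation:
Constraint 1 (U != X) on D(U)={2,7,9} D(X)={2,3,5,7}: no change
Constraint 2 (X != Y) on D(X)={2,3,5,7} D(Y)={4,5,6}: no change
Constraint 3 (Y + U = X) on D(Y)={4,5,6} D(U)={2,7,9} D(X)={2,3,5,7}: Y {4,5,6}->{5}; U {2,7,9}->{2}; X {2,3,5,7}->{7}
So after all 3 constraints: D(Y) = {5}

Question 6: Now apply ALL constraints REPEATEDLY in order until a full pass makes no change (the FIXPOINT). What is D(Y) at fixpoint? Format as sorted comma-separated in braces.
pass 0 (initial): D(Y)={4,5,6}
pass 1: U {2,7,9}->{2}; X {2,3,5,7}->{7}; Y {4,5,6}->{5}
pass 2: no change
Fixpoint after 2 passes: D(Y) = {5}

Answer: {5}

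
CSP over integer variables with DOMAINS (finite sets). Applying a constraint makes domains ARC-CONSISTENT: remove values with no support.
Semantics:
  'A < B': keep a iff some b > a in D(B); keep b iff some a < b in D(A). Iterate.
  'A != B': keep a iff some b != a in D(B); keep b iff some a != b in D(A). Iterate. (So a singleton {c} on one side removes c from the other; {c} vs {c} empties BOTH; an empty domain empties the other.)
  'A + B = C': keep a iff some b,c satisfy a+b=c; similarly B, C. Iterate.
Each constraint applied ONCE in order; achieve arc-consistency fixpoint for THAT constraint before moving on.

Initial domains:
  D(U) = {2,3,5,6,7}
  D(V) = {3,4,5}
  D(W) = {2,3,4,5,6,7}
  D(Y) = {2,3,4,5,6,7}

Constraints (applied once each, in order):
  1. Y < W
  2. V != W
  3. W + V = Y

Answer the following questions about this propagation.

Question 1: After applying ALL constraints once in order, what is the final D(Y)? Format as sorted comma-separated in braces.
Answer: {6}

Derivation:
Constraint 1 (Y < W) on D(Y)={2,3,4,5,6,7} D(W)={2,3,4,5,6,7}: Y {2,3,4,5,6,7}->{2,3,4,5,6}; W {2,3,4,5,6,7}->{3,4,5,6,7}
Constraint 2 (V != W) on D(V)={3,4,5} D(W)={3,4,5,6,7}: no change
Constraint 3 (W + V = Y) on D(W)={3,4,5,6,7} D(V)={3,4,5} D(Y)={2,3,4,5,6}: W {3,4,5,6,7}->{3}; V {3,4,5}->{3}; Y {2,3,4,5,6}->{6}
So after all 3 constraints: D(Y) = {6}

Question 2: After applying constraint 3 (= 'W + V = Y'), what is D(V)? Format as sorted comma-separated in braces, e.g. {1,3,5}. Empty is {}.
Answer: {3}

Derivation:
Constraint 1 (Y < W) on D(Y)={2,3,4,5,6,7} D(W)={2,3,4,5,6,7}: Y {2,3,4,5,6,7}->{2,3,4,5,6}; W {2,3,4,5,6,7}->{3,4,5,6,7}
Constraint 2 (V != W) on D(V)={3,4,5} D(W)={3,4,5,6,7}: no change
Constraint 3 (W + V = Y) on D(W)={3,4,5,6,7} D(V)={3,4,5} D(Y)={2,3,4,5,6}: W {3,4,5,6,7}->{3}; V {3,4,5}->{3}; Y {2,3,4,5,6}->{6}
So after constraint 3: D(V) = {3}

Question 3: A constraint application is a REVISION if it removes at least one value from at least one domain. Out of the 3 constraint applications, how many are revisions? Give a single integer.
Answer: 2

Derivation:
Constraint 1 (Y < W) on D(Y)={2,3,4,5,6,7} D(W)={2,3,4,5,6,7}: Y {2,3,4,5,6,7}->{2,3,4,5,6}; W {2,3,4,5,6,7}->{3,4,5,6,7} => REVISION
Constraint 2 (V != W) on D(V)={3,4,5} D(W)={3,4,5,6,7}: no change => not a revision
Constraint 3 (W + V = Y) on D(W)={3,4,5,6,7} D(V)={3,4,5} D(Y)={2,3,4,5,6}: W {3,4,5,6,7}->{3}; V {3,4,5}->{3}; Y {2,3,4,5,6}->{6} => REVISION
Total revisions = 2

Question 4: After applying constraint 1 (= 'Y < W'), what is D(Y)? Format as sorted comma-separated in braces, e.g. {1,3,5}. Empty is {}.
Answer: {2,3,4,5,6}

Derivation:
Constraint 1 (Y < W) on D(Y)={2,3,4,5,6,7} D(W)={2,3,4,5,6,7}: Y {2,3,4,5,6,7}->{2,3,4,5,6}; W {2,3,4,5,6,7}->{3,4,5,6,7}
So after constraint 1: D(Y) = {2,3,4,5,6}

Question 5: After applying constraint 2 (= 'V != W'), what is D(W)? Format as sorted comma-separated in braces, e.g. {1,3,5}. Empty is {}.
Answer: {3,4,5,6,7}

Derivation:
Constraint 1 (Y < W) on D(Y)={2,3,4,5,6,7} D(W)={2,3,4,5,6,7}: Y {2,3,4,5,6,7}->{2,3,4,5,6}; W {2,3,4,5,6,7}->{3,4,5,6,7}
Constraint 2 (V != W) on D(V)={3,4,5} D(W)={3,4,5,6,7}: no change
So after constraint 2: D(W) = {3,4,5,6,7}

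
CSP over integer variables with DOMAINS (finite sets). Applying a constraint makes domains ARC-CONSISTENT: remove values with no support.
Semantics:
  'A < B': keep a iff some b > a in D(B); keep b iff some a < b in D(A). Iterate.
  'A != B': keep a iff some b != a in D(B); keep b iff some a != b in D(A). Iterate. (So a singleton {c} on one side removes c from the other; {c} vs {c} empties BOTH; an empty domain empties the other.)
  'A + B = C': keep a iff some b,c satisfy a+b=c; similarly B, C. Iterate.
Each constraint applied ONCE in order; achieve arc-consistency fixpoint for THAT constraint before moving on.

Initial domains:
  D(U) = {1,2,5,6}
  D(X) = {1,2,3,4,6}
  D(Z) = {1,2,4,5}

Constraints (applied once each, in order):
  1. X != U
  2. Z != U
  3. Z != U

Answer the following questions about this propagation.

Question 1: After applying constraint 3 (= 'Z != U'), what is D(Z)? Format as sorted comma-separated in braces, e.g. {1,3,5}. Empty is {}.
Constraint 1 (X != U) on D(X)={1,2,3,4,6} D(U)={1,2,5,6}: no change
Constraint 2 (Z != U) on D(Z)={1,2,4,5} D(U)={1,2,5,6}: no change
Constraint 3 (Z != U) on D(Z)={1,2,4,5} D(U)={1,2,5,6}: no change
So after constraint 3: D(Z) = {1,2,4,5}

Answer: {1,2,4,5}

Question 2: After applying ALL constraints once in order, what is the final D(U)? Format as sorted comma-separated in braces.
Constraint 1 (X != U) on D(X)={1,2,3,4,6} D(U)={1,2,5,6}: no change
Constraint 2 (Z != U) on D(Z)={1,2,4,5} D(U)={1,2,5,6}: no change
Constraint 3 (Z != U) on D(Z)={1,2,4,5} D(U)={1,2,5,6}: no change
So after all 3 constraints: D(U) = {1,2,5,6}

Answer: {1,2,5,6}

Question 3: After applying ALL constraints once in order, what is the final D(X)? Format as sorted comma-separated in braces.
Answer: {1,2,3,4,6}

Derivation:
Constraint 1 (X != U) on D(X)={1,2,3,4,6} D(U)={1,2,5,6}: no change
Constraint 2 (Z != U) on D(Z)={1,2,4,5} D(U)={1,2,5,6}: no change
Constraint 3 (Z != U) on D(Z)={1,2,4,5} D(U)={1,2,5,6}: no change
So after all 3 constraints: D(X) = {1,2,3,4,6}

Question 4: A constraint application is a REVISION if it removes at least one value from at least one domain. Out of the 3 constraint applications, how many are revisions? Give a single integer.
Answer: 0

Derivation:
Constraint 1 (X != U) on D(X)={1,2,3,4,6} D(U)={1,2,5,6}: no change => not a revision
Constraint 2 (Z != U) on D(Z)={1,2,4,5} D(U)={1,2,5,6}: no change => not a revision
Constraint 3 (Z != U) on D(Z)={1,2,4,5} D(U)={1,2,5,6}: no change => not a revision
Total revisions = 0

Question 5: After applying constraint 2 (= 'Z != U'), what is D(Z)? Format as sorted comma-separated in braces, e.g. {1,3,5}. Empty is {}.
Answer: {1,2,4,5}

Derivation:
Constraint 1 (X != U) on D(X)={1,2,3,4,6} D(U)={1,2,5,6}: no change
Constraint 2 (Z != U) on D(Z)={1,2,4,5} D(U)={1,2,5,6}: no change
So after constraint 2: D(Z) = {1,2,4,5}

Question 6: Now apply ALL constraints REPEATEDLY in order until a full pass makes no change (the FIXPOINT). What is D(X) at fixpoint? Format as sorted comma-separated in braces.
pass 0 (initial): D(X)={1,2,3,4,6}
pass 1: no change
Fixpoint after 1 passes: D(X) = {1,2,3,4,6}

Answer: {1,2,3,4,6}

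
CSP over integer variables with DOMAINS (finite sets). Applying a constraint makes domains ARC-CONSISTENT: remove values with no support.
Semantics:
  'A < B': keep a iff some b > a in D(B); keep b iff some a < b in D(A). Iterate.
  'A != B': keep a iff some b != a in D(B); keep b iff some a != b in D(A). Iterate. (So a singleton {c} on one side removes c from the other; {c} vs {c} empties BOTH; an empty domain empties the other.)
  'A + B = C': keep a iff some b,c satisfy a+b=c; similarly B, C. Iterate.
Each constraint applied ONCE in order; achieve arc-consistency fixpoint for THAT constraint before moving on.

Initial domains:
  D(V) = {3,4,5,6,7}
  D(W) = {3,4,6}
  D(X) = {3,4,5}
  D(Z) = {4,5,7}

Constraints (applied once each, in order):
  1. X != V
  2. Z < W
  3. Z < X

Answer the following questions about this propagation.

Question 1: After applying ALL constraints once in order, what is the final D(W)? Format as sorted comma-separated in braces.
Answer: {6}

Derivation:
Constraint 1 (X != V) on D(X)={3,4,5} D(V)={3,4,5,6,7}: no change
Constraint 2 (Z < W) on D(Z)={4,5,7} D(W)={3,4,6}: Z {4,5,7}->{4,5}; W {3,4,6}->{6}
Constraint 3 (Z < X) on D(Z)={4,5} D(X)={3,4,5}: Z {4,5}->{4}; X {3,4,5}->{5}
So after all 3 constraints: D(W) = {6}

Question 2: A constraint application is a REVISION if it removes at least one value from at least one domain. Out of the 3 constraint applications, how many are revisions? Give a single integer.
Answer: 2

Derivation:
Constraint 1 (X != V) on D(X)={3,4,5} D(V)={3,4,5,6,7}: no change => not a revision
Constraint 2 (Z < W) on D(Z)={4,5,7} D(W)={3,4,6}: Z {4,5,7}->{4,5}; W {3,4,6}->{6} => REVISION
Constraint 3 (Z < X) on D(Z)={4,5} D(X)={3,4,5}: Z {4,5}->{4}; X {3,4,5}->{5} => REVISION
Total revisions = 2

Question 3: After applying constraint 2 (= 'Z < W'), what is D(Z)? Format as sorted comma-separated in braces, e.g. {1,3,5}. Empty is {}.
Constraint 1 (X != V) on D(X)={3,4,5} D(V)={3,4,5,6,7}: no change
Constraint 2 (Z < W) on D(Z)={4,5,7} D(W)={3,4,6}: Z {4,5,7}->{4,5}; W {3,4,6}->{6}
So after constraint 2: D(Z) = {4,5}

Answer: {4,5}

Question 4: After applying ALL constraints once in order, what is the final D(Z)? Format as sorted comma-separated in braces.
Constraint 1 (X != V) on D(X)={3,4,5} D(V)={3,4,5,6,7}: no change
Constraint 2 (Z < W) on D(Z)={4,5,7} D(W)={3,4,6}: Z {4,5,7}->{4,5}; W {3,4,6}->{6}
Constraint 3 (Z < X) on D(Z)={4,5} D(X)={3,4,5}: Z {4,5}->{4}; X {3,4,5}->{5}
So after all 3 constraints: D(Z) = {4}

Answer: {4}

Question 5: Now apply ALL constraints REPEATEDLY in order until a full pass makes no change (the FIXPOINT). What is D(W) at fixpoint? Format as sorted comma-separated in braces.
Answer: {6}

Derivation:
pass 0 (initial): D(W)={3,4,6}
pass 1: W {3,4,6}->{6}; X {3,4,5}->{5}; Z {4,5,7}->{4}
pass 2: V {3,4,5,6,7}->{3,4,6,7}
pass 3: no change
Fixpoint after 3 passes: D(W) = {6}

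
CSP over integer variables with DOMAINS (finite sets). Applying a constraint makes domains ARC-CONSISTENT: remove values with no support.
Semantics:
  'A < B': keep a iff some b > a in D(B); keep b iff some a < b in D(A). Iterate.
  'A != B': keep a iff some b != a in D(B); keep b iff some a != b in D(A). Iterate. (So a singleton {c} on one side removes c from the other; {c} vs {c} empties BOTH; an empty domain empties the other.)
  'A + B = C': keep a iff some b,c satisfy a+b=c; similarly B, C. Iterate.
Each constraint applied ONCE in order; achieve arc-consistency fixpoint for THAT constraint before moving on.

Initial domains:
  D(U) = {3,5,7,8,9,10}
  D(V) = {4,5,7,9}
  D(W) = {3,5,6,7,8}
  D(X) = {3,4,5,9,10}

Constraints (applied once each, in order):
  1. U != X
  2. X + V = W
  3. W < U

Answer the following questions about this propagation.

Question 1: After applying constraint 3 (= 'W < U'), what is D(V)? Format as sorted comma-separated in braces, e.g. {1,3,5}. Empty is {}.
Answer: {4,5}

Derivation:
Constraint 1 (U != X) on D(U)={3,5,7,8,9,10} D(X)={3,4,5,9,10}: no change
Constraint 2 (X + V = W) on D(X)={3,4,5,9,10} D(V)={4,5,7,9} D(W)={3,5,6,7,8}: X {3,4,5,9,10}->{3,4}; V {4,5,7,9}->{4,5}; W {3,5,6,7,8}->{7,8}
Constraint 3 (W < U) on D(W)={7,8} D(U)={3,5,7,8,9,10}: U {3,5,7,8,9,10}->{8,9,10}
So after constraint 3: D(V) = {4,5}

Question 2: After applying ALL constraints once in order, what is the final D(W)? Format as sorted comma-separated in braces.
Answer: {7,8}

Derivation:
Constraint 1 (U != X) on D(U)={3,5,7,8,9,10} D(X)={3,4,5,9,10}: no change
Constraint 2 (X + V = W) on D(X)={3,4,5,9,10} D(V)={4,5,7,9} D(W)={3,5,6,7,8}: X {3,4,5,9,10}->{3,4}; V {4,5,7,9}->{4,5}; W {3,5,6,7,8}->{7,8}
Constraint 3 (W < U) on D(W)={7,8} D(U)={3,5,7,8,9,10}: U {3,5,7,8,9,10}->{8,9,10}
So after all 3 constraints: D(W) = {7,8}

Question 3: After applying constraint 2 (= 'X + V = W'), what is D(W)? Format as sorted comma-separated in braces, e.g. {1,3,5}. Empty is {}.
Constraint 1 (U != X) on D(U)={3,5,7,8,9,10} D(X)={3,4,5,9,10}: no change
Constraint 2 (X + V = W) on D(X)={3,4,5,9,10} D(V)={4,5,7,9} D(W)={3,5,6,7,8}: X {3,4,5,9,10}->{3,4}; V {4,5,7,9}->{4,5}; W {3,5,6,7,8}->{7,8}
So after constraint 2: D(W) = {7,8}

Answer: {7,8}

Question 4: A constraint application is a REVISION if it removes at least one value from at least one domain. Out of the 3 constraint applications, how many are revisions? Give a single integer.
Answer: 2

Derivation:
Constraint 1 (U != X) on D(U)={3,5,7,8,9,10} D(X)={3,4,5,9,10}: no change => not a revision
Constraint 2 (X + V = W) on D(X)={3,4,5,9,10} D(V)={4,5,7,9} D(W)={3,5,6,7,8}: X {3,4,5,9,10}->{3,4}; V {4,5,7,9}->{4,5}; W {3,5,6,7,8}->{7,8} => REVISION
Constraint 3 (W < U) on D(W)={7,8} D(U)={3,5,7,8,9,10}: U {3,5,7,8,9,10}->{8,9,10} => REVISION
Total revisions = 2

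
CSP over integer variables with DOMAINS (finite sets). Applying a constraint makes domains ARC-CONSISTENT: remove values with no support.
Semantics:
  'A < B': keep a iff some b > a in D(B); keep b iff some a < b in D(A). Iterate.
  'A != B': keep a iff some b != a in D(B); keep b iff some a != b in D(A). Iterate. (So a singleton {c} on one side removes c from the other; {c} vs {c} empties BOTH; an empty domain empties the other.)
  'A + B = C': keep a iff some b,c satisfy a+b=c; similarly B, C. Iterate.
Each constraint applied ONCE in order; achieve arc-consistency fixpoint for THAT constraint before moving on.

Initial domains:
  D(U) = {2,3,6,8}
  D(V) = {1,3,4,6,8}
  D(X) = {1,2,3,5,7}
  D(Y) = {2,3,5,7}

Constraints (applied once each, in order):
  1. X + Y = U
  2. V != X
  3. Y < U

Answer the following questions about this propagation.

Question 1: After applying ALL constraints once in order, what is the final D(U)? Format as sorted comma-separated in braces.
Constraint 1 (X + Y = U) on D(X)={1,2,3,5,7} D(Y)={2,3,5,7} D(U)={2,3,6,8}: X {1,2,3,5,7}->{1,3,5}; U {2,3,6,8}->{3,6,8}
Constraint 2 (V != X) on D(V)={1,3,4,6,8} D(X)={1,3,5}: no change
Constraint 3 (Y < U) on D(Y)={2,3,5,7} D(U)={3,6,8}: no change
So after all 3 constraints: D(U) = {3,6,8}

Answer: {3,6,8}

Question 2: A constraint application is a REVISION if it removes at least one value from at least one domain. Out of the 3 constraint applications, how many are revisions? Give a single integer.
Constraint 1 (X + Y = U) on D(X)={1,2,3,5,7} D(Y)={2,3,5,7} D(U)={2,3,6,8}: X {1,2,3,5,7}->{1,3,5}; U {2,3,6,8}->{3,6,8} => REVISION
Constraint 2 (V != X) on D(V)={1,3,4,6,8} D(X)={1,3,5}: no change => not a revision
Constraint 3 (Y < U) on D(Y)={2,3,5,7} D(U)={3,6,8}: no change => not a revision
Total revisions = 1

Answer: 1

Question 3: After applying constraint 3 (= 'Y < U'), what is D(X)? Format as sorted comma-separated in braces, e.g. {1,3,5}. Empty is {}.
Answer: {1,3,5}

Derivation:
Constraint 1 (X + Y = U) on D(X)={1,2,3,5,7} D(Y)={2,3,5,7} D(U)={2,3,6,8}: X {1,2,3,5,7}->{1,3,5}; U {2,3,6,8}->{3,6,8}
Constraint 2 (V != X) on D(V)={1,3,4,6,8} D(X)={1,3,5}: no change
Constraint 3 (Y < U) on D(Y)={2,3,5,7} D(U)={3,6,8}: no change
So after constraint 3: D(X) = {1,3,5}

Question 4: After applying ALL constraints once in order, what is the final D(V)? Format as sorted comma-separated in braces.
Answer: {1,3,4,6,8}

Derivation:
Constraint 1 (X + Y = U) on D(X)={1,2,3,5,7} D(Y)={2,3,5,7} D(U)={2,3,6,8}: X {1,2,3,5,7}->{1,3,5}; U {2,3,6,8}->{3,6,8}
Constraint 2 (V != X) on D(V)={1,3,4,6,8} D(X)={1,3,5}: no change
Constraint 3 (Y < U) on D(Y)={2,3,5,7} D(U)={3,6,8}: no change
So after all 3 constraints: D(V) = {1,3,4,6,8}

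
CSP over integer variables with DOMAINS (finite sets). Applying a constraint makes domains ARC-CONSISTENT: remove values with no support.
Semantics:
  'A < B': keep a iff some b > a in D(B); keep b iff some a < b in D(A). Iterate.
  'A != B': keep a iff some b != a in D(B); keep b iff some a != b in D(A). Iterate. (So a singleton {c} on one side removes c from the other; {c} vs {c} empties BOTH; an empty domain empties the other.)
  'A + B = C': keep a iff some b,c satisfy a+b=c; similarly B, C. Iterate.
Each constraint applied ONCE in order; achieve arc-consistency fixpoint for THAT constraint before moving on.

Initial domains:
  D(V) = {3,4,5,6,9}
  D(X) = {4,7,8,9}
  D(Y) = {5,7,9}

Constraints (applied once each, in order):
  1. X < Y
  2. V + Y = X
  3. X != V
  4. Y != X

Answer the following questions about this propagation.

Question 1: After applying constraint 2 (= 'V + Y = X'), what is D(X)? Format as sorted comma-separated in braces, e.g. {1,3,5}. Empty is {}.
Answer: {8}

Derivation:
Constraint 1 (X < Y) on D(X)={4,7,8,9} D(Y)={5,7,9}: X {4,7,8,9}->{4,7,8}
Constraint 2 (V + Y = X) on D(V)={3,4,5,6,9} D(Y)={5,7,9} D(X)={4,7,8}: V {3,4,5,6,9}->{3}; Y {5,7,9}->{5}; X {4,7,8}->{8}
So after constraint 2: D(X) = {8}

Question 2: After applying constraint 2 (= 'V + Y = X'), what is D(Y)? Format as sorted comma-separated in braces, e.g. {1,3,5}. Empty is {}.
Answer: {5}

Derivation:
Constraint 1 (X < Y) on D(X)={4,7,8,9} D(Y)={5,7,9}: X {4,7,8,9}->{4,7,8}
Constraint 2 (V + Y = X) on D(V)={3,4,5,6,9} D(Y)={5,7,9} D(X)={4,7,8}: V {3,4,5,6,9}->{3}; Y {5,7,9}->{5}; X {4,7,8}->{8}
So after constraint 2: D(Y) = {5}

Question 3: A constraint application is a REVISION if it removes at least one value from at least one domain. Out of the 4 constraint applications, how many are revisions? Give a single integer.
Answer: 2

Derivation:
Constraint 1 (X < Y) on D(X)={4,7,8,9} D(Y)={5,7,9}: X {4,7,8,9}->{4,7,8} => REVISION
Constraint 2 (V + Y = X) on D(V)={3,4,5,6,9} D(Y)={5,7,9} D(X)={4,7,8}: V {3,4,5,6,9}->{3}; Y {5,7,9}->{5}; X {4,7,8}->{8} => REVISION
Constraint 3 (X != V) on D(X)={8} D(V)={3}: no change => not a revision
Constraint 4 (Y != X) on D(Y)={5} D(X)={8}: no change => not a revision
Total revisions = 2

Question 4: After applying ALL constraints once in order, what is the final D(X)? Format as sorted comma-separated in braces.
Constraint 1 (X < Y) on D(X)={4,7,8,9} D(Y)={5,7,9}: X {4,7,8,9}->{4,7,8}
Constraint 2 (V + Y = X) on D(V)={3,4,5,6,9} D(Y)={5,7,9} D(X)={4,7,8}: V {3,4,5,6,9}->{3}; Y {5,7,9}->{5}; X {4,7,8}->{8}
Constraint 3 (X != V) on D(X)={8} D(V)={3}: no change
Constraint 4 (Y != X) on D(Y)={5} D(X)={8}: no change
So after all 4 constraints: D(X) = {8}

Answer: {8}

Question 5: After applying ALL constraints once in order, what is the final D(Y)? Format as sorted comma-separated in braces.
Constraint 1 (X < Y) on D(X)={4,7,8,9} D(Y)={5,7,9}: X {4,7,8,9}->{4,7,8}
Constraint 2 (V + Y = X) on D(V)={3,4,5,6,9} D(Y)={5,7,9} D(X)={4,7,8}: V {3,4,5,6,9}->{3}; Y {5,7,9}->{5}; X {4,7,8}->{8}
Constraint 3 (X != V) on D(X)={8} D(V)={3}: no change
Constraint 4 (Y != X) on D(Y)={5} D(X)={8}: no change
So after all 4 constraints: D(Y) = {5}

Answer: {5}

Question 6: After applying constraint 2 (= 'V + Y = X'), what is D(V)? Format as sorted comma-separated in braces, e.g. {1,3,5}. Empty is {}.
Answer: {3}

Derivation:
Constraint 1 (X < Y) on D(X)={4,7,8,9} D(Y)={5,7,9}: X {4,7,8,9}->{4,7,8}
Constraint 2 (V + Y = X) on D(V)={3,4,5,6,9} D(Y)={5,7,9} D(X)={4,7,8}: V {3,4,5,6,9}->{3}; Y {5,7,9}->{5}; X {4,7,8}->{8}
So after constraint 2: D(V) = {3}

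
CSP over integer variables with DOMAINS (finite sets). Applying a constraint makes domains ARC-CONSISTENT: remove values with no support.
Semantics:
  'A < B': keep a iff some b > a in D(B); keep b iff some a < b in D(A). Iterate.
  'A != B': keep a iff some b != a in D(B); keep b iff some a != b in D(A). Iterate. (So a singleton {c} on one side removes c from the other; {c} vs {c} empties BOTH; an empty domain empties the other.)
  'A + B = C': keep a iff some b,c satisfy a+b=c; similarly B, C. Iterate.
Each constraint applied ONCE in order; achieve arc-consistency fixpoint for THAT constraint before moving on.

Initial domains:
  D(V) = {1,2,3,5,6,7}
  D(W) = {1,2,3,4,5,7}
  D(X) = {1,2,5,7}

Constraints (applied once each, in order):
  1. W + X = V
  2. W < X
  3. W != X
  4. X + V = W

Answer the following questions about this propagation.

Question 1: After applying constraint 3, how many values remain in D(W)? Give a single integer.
Constraint 1 (W + X = V) on D(W)={1,2,3,4,5,7} D(X)={1,2,5,7} D(V)={1,2,3,5,6,7}: W {1,2,3,4,5,7}->{1,2,3,4,5}; X {1,2,5,7}->{1,2,5}; V {1,2,3,5,6,7}->{2,3,5,6,7}
Constraint 2 (W < X) on D(W)={1,2,3,4,5} D(X)={1,2,5}: W {1,2,3,4,5}->{1,2,3,4}; X {1,2,5}->{2,5}
Constraint 3 (W != X) on D(W)={1,2,3,4} D(X)={2,5}: no change
So after constraint 3: D(W)={1,2,3,4}, size = 4

Answer: 4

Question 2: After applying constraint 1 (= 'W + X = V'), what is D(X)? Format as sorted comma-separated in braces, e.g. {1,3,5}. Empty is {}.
Answer: {1,2,5}

Derivation:
Constraint 1 (W + X = V) on D(W)={1,2,3,4,5,7} D(X)={1,2,5,7} D(V)={1,2,3,5,6,7}: W {1,2,3,4,5,7}->{1,2,3,4,5}; X {1,2,5,7}->{1,2,5}; V {1,2,3,5,6,7}->{2,3,5,6,7}
So after constraint 1: D(X) = {1,2,5}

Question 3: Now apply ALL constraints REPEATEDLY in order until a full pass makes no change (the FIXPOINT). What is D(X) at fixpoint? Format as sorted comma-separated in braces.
pass 0 (initial): D(X)={1,2,5,7}
pass 1: V {1,2,3,5,6,7}->{2}; W {1,2,3,4,5,7}->{4}; X {1,2,5,7}->{2}
pass 2: V {2}->{}; W {4}->{}; X {2}->{}
pass 3: no change
Fixpoint after 3 passes: D(X) = {}

Answer: {}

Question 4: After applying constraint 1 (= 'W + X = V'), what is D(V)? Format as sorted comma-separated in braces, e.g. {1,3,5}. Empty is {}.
Constraint 1 (W + X = V) on D(W)={1,2,3,4,5,7} D(X)={1,2,5,7} D(V)={1,2,3,5,6,7}: W {1,2,3,4,5,7}->{1,2,3,4,5}; X {1,2,5,7}->{1,2,5}; V {1,2,3,5,6,7}->{2,3,5,6,7}
So after constraint 1: D(V) = {2,3,5,6,7}

Answer: {2,3,5,6,7}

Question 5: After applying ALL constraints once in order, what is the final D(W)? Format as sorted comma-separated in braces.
Answer: {4}

Derivation:
Constraint 1 (W + X = V) on D(W)={1,2,3,4,5,7} D(X)={1,2,5,7} D(V)={1,2,3,5,6,7}: W {1,2,3,4,5,7}->{1,2,3,4,5}; X {1,2,5,7}->{1,2,5}; V {1,2,3,5,6,7}->{2,3,5,6,7}
Constraint 2 (W < X) on D(W)={1,2,3,4,5} D(X)={1,2,5}: W {1,2,3,4,5}->{1,2,3,4}; X {1,2,5}->{2,5}
Constraint 3 (W != X) on D(W)={1,2,3,4} D(X)={2,5}: no change
Constraint 4 (X + V = W) on D(X)={2,5} D(V)={2,3,5,6,7} D(W)={1,2,3,4}: X {2,5}->{2}; V {2,3,5,6,7}->{2}; W {1,2,3,4}->{4}
So after all 4 constraints: D(W) = {4}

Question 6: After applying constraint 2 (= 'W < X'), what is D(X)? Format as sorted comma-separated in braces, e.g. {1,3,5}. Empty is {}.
Answer: {2,5}

Derivation:
Constraint 1 (W + X = V) on D(W)={1,2,3,4,5,7} D(X)={1,2,5,7} D(V)={1,2,3,5,6,7}: W {1,2,3,4,5,7}->{1,2,3,4,5}; X {1,2,5,7}->{1,2,5}; V {1,2,3,5,6,7}->{2,3,5,6,7}
Constraint 2 (W < X) on D(W)={1,2,3,4,5} D(X)={1,2,5}: W {1,2,3,4,5}->{1,2,3,4}; X {1,2,5}->{2,5}
So after constraint 2: D(X) = {2,5}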